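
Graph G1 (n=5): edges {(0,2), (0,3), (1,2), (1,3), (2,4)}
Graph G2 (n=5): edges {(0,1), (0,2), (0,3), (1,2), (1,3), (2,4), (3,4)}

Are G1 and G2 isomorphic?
No, not isomorphic

The graphs are NOT isomorphic.

Counting edges: G1 has 5 edge(s); G2 has 7 edge(s).
Edge count is an isomorphism invariant (a bijection on vertices induces a bijection on edges), so differing edge counts rule out isomorphism.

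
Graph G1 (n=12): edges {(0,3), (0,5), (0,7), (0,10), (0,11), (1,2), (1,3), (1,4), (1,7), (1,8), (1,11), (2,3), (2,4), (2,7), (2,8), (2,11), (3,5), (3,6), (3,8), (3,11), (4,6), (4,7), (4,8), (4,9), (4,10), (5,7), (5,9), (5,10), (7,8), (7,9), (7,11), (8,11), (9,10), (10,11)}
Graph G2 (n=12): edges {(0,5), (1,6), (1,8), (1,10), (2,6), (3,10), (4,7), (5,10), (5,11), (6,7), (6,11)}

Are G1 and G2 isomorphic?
No, not isomorphic

The graphs are NOT isomorphic.

Connected components of G1: 1 component(s) with vertex sets [[0, 1, 2, 3, 4, 5, 6, 7, 8, 9, 10, 11]], sizes [12].
Connected components of G2: 2 component(s) with vertex sets [[9], [0, 1, 2, 3, 4, 5, 6, 7, 8, 10, 11]], sizes [1, 11].
The number of connected components (and the multiset of component sizes) is an isomorphism invariant — an isomorphism maps each component of G1 bijectively onto a component of G2. Since G1 has 1 component(s) and G2 has 2, they cannot be isomorphic.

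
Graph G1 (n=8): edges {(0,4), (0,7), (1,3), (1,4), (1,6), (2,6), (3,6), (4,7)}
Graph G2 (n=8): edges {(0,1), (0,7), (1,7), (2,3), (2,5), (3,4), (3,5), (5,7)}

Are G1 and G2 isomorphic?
Yes, isomorphic

The graphs are isomorphic.
One valid mapping φ: V(G1) → V(G2): 0→1, 1→5, 2→4, 3→2, 4→7, 5→6, 6→3, 7→0

Verify φ preserves adjacency — for each edge of G1, its image is an edge of G2:
  (0,4) → (φ(0),φ(4)) = (1,7) ∈ E(G2) ✓
  (0,7) → (φ(0),φ(7)) = (0,1) ∈ E(G2) ✓
  (1,3) → (φ(1),φ(3)) = (2,5) ∈ E(G2) ✓
  (1,4) → (φ(1),φ(4)) = (5,7) ∈ E(G2) ✓
  (1,6) → (φ(1),φ(6)) = (3,5) ∈ E(G2) ✓
  (2,6) → (φ(2),φ(6)) = (3,4) ∈ E(G2) ✓
  (3,6) → (φ(3),φ(6)) = (2,3) ∈ E(G2) ✓
  (4,7) → (φ(4),φ(7)) = (0,7) ∈ E(G2) ✓
All 8 edges of G1 map to edges of G2, and |E(G1)| = |E(G2)| = 8, so φ is a bijection on edges as well as vertices. Hence G1 ≅ G2.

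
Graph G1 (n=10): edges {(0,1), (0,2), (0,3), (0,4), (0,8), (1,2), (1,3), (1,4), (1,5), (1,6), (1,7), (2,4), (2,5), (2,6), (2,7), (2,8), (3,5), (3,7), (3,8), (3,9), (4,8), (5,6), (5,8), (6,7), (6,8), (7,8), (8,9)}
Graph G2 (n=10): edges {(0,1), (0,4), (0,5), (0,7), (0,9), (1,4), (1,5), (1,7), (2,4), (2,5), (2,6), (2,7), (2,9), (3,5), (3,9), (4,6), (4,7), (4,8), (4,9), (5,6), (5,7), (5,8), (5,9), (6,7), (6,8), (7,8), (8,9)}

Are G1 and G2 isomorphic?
Yes, isomorphic

The graphs are isomorphic.
One valid mapping φ: V(G1) → V(G2): 0→0, 1→4, 2→7, 3→9, 4→1, 5→2, 6→6, 7→8, 8→5, 9→3

Verify φ preserves adjacency — for each edge of G1, its image is an edge of G2:
  (0,1) → (φ(0),φ(1)) = (0,4) ∈ E(G2) ✓
  (0,2) → (φ(0),φ(2)) = (0,7) ∈ E(G2) ✓
  (0,3) → (φ(0),φ(3)) = (0,9) ∈ E(G2) ✓
  (0,4) → (φ(0),φ(4)) = (0,1) ∈ E(G2) ✓
  (0,8) → (φ(0),φ(8)) = (0,5) ∈ E(G2) ✓
  (1,2) → (φ(1),φ(2)) = (4,7) ∈ E(G2) ✓
  (1,3) → (φ(1),φ(3)) = (4,9) ∈ E(G2) ✓
  (1,4) → (φ(1),φ(4)) = (1,4) ∈ E(G2) ✓
  (1,5) → (φ(1),φ(5)) = (2,4) ∈ E(G2) ✓
  (1,6) → (φ(1),φ(6)) = (4,6) ∈ E(G2) ✓
  (1,7) → (φ(1),φ(7)) = (4,8) ∈ E(G2) ✓
  (2,4) → (φ(2),φ(4)) = (1,7) ∈ E(G2) ✓
  (2,5) → (φ(2),φ(5)) = (2,7) ∈ E(G2) ✓
  (2,6) → (φ(2),φ(6)) = (6,7) ∈ E(G2) ✓
  (2,7) → (φ(2),φ(7)) = (7,8) ∈ E(G2) ✓
  (2,8) → (φ(2),φ(8)) = (5,7) ∈ E(G2) ✓
  (3,5) → (φ(3),φ(5)) = (2,9) ∈ E(G2) ✓
  (3,7) → (φ(3),φ(7)) = (8,9) ∈ E(G2) ✓
  (3,8) → (φ(3),φ(8)) = (5,9) ∈ E(G2) ✓
  (3,9) → (φ(3),φ(9)) = (3,9) ∈ E(G2) ✓
  (4,8) → (φ(4),φ(8)) = (1,5) ∈ E(G2) ✓
  (5,6) → (φ(5),φ(6)) = (2,6) ∈ E(G2) ✓
  (5,8) → (φ(5),φ(8)) = (2,5) ∈ E(G2) ✓
  (6,7) → (φ(6),φ(7)) = (6,8) ∈ E(G2) ✓
  (6,8) → (φ(6),φ(8)) = (5,6) ∈ E(G2) ✓
  (7,8) → (φ(7),φ(8)) = (5,8) ∈ E(G2) ✓
  (8,9) → (φ(8),φ(9)) = (3,5) ∈ E(G2) ✓
All 27 edges of G1 map to edges of G2, and |E(G1)| = |E(G2)| = 27, so φ is a bijection on edges as well as vertices. Hence G1 ≅ G2.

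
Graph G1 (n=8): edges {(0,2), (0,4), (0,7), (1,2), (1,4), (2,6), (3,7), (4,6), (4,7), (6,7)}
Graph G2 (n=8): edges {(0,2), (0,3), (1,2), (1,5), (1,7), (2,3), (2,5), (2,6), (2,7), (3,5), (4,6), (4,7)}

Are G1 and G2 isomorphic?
No, not isomorphic

The graphs are NOT isomorphic.

Degrees in G1: deg(0)=3, deg(1)=2, deg(2)=3, deg(3)=1, deg(4)=4, deg(5)=0, deg(6)=3, deg(7)=4.
Sorted degree sequence of G1: [4, 4, 3, 3, 3, 2, 1, 0].
Degrees in G2: deg(0)=2, deg(1)=3, deg(2)=6, deg(3)=3, deg(4)=2, deg(5)=3, deg(6)=2, deg(7)=3.
Sorted degree sequence of G2: [6, 3, 3, 3, 3, 2, 2, 2].
The (sorted) degree sequence is an isomorphism invariant, so since G1 and G2 have different degree sequences they cannot be isomorphic.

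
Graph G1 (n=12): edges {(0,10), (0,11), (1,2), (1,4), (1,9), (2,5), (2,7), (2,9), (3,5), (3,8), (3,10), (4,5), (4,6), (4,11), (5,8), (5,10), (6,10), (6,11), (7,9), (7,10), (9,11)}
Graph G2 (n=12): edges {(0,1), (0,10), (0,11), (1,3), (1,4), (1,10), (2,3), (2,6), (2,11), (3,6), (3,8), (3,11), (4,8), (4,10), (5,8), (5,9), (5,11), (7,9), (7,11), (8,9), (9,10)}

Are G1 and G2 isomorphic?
Yes, isomorphic

The graphs are isomorphic.
One valid mapping φ: V(G1) → V(G2): 0→7, 1→4, 2→1, 3→2, 4→8, 5→3, 6→5, 7→0, 8→6, 9→10, 10→11, 11→9

Verify φ preserves adjacency — for each edge of G1, its image is an edge of G2:
  (0,10) → (φ(0),φ(10)) = (7,11) ∈ E(G2) ✓
  (0,11) → (φ(0),φ(11)) = (7,9) ∈ E(G2) ✓
  (1,2) → (φ(1),φ(2)) = (1,4) ∈ E(G2) ✓
  (1,4) → (φ(1),φ(4)) = (4,8) ∈ E(G2) ✓
  (1,9) → (φ(1),φ(9)) = (4,10) ∈ E(G2) ✓
  (2,5) → (φ(2),φ(5)) = (1,3) ∈ E(G2) ✓
  (2,7) → (φ(2),φ(7)) = (0,1) ∈ E(G2) ✓
  (2,9) → (φ(2),φ(9)) = (1,10) ∈ E(G2) ✓
  (3,5) → (φ(3),φ(5)) = (2,3) ∈ E(G2) ✓
  (3,8) → (φ(3),φ(8)) = (2,6) ∈ E(G2) ✓
  (3,10) → (φ(3),φ(10)) = (2,11) ∈ E(G2) ✓
  (4,5) → (φ(4),φ(5)) = (3,8) ∈ E(G2) ✓
  (4,6) → (φ(4),φ(6)) = (5,8) ∈ E(G2) ✓
  (4,11) → (φ(4),φ(11)) = (8,9) ∈ E(G2) ✓
  (5,8) → (φ(5),φ(8)) = (3,6) ∈ E(G2) ✓
  (5,10) → (φ(5),φ(10)) = (3,11) ∈ E(G2) ✓
  (6,10) → (φ(6),φ(10)) = (5,11) ∈ E(G2) ✓
  (6,11) → (φ(6),φ(11)) = (5,9) ∈ E(G2) ✓
  (7,9) → (φ(7),φ(9)) = (0,10) ∈ E(G2) ✓
  (7,10) → (φ(7),φ(10)) = (0,11) ∈ E(G2) ✓
  (9,11) → (φ(9),φ(11)) = (9,10) ∈ E(G2) ✓
All 21 edges of G1 map to edges of G2, and |E(G1)| = |E(G2)| = 21, so φ is a bijection on edges as well as vertices. Hence G1 ≅ G2.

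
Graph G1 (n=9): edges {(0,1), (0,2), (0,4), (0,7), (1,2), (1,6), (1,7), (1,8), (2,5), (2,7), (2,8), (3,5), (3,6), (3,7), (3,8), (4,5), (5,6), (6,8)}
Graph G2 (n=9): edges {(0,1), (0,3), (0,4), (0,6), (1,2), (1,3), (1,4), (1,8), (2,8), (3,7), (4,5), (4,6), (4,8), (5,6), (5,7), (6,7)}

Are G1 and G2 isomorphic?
No, not isomorphic

The graphs are NOT isomorphic.

Degrees in G1: deg(0)=4, deg(1)=5, deg(2)=5, deg(3)=4, deg(4)=2, deg(5)=4, deg(6)=4, deg(7)=4, deg(8)=4.
Sorted degree sequence of G1: [5, 5, 4, 4, 4, 4, 4, 4, 2].
Degrees in G2: deg(0)=4, deg(1)=5, deg(2)=2, deg(3)=3, deg(4)=5, deg(5)=3, deg(6)=4, deg(7)=3, deg(8)=3.
Sorted degree sequence of G2: [5, 5, 4, 4, 3, 3, 3, 3, 2].
The (sorted) degree sequence is an isomorphism invariant, so since G1 and G2 have different degree sequences they cannot be isomorphic.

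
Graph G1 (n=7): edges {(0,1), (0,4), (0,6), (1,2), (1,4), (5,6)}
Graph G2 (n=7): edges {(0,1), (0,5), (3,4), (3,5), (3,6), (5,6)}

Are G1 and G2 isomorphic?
Yes, isomorphic

The graphs are isomorphic.
One valid mapping φ: V(G1) → V(G2): 0→5, 1→3, 2→4, 3→2, 4→6, 5→1, 6→0

Verify φ preserves adjacency — for each edge of G1, its image is an edge of G2:
  (0,1) → (φ(0),φ(1)) = (3,5) ∈ E(G2) ✓
  (0,4) → (φ(0),φ(4)) = (5,6) ∈ E(G2) ✓
  (0,6) → (φ(0),φ(6)) = (0,5) ∈ E(G2) ✓
  (1,2) → (φ(1),φ(2)) = (3,4) ∈ E(G2) ✓
  (1,4) → (φ(1),φ(4)) = (3,6) ∈ E(G2) ✓
  (5,6) → (φ(5),φ(6)) = (0,1) ∈ E(G2) ✓
All 6 edges of G1 map to edges of G2, and |E(G1)| = |E(G2)| = 6, so φ is a bijection on edges as well as vertices. Hence G1 ≅ G2.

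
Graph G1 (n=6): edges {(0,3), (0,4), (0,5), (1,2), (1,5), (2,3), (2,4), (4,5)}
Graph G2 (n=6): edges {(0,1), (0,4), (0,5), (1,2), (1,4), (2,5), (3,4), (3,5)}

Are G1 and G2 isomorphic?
Yes, isomorphic

The graphs are isomorphic.
One valid mapping φ: V(G1) → V(G2): 0→1, 1→3, 2→5, 3→2, 4→0, 5→4

Verify φ preserves adjacency — for each edge of G1, its image is an edge of G2:
  (0,3) → (φ(0),φ(3)) = (1,2) ∈ E(G2) ✓
  (0,4) → (φ(0),φ(4)) = (0,1) ∈ E(G2) ✓
  (0,5) → (φ(0),φ(5)) = (1,4) ∈ E(G2) ✓
  (1,2) → (φ(1),φ(2)) = (3,5) ∈ E(G2) ✓
  (1,5) → (φ(1),φ(5)) = (3,4) ∈ E(G2) ✓
  (2,3) → (φ(2),φ(3)) = (2,5) ∈ E(G2) ✓
  (2,4) → (φ(2),φ(4)) = (0,5) ∈ E(G2) ✓
  (4,5) → (φ(4),φ(5)) = (0,4) ∈ E(G2) ✓
All 8 edges of G1 map to edges of G2, and |E(G1)| = |E(G2)| = 8, so φ is a bijection on edges as well as vertices. Hence G1 ≅ G2.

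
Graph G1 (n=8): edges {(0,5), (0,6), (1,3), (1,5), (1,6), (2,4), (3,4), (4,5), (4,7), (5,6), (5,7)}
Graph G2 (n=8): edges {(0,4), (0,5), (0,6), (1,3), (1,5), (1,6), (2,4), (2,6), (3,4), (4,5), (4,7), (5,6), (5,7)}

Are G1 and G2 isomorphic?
No, not isomorphic

The graphs are NOT isomorphic.

Counting edges: G1 has 11 edge(s); G2 has 13 edge(s).
Edge count is an isomorphism invariant (a bijection on vertices induces a bijection on edges), so differing edge counts rule out isomorphism.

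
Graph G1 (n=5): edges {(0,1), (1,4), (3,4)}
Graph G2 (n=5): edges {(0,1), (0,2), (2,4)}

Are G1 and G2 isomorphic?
Yes, isomorphic

The graphs are isomorphic.
One valid mapping φ: V(G1) → V(G2): 0→1, 1→0, 2→3, 3→4, 4→2

Verify φ preserves adjacency — for each edge of G1, its image is an edge of G2:
  (0,1) → (φ(0),φ(1)) = (0,1) ∈ E(G2) ✓
  (1,4) → (φ(1),φ(4)) = (0,2) ∈ E(G2) ✓
  (3,4) → (φ(3),φ(4)) = (2,4) ∈ E(G2) ✓
All 3 edges of G1 map to edges of G2, and |E(G1)| = |E(G2)| = 3, so φ is a bijection on edges as well as vertices. Hence G1 ≅ G2.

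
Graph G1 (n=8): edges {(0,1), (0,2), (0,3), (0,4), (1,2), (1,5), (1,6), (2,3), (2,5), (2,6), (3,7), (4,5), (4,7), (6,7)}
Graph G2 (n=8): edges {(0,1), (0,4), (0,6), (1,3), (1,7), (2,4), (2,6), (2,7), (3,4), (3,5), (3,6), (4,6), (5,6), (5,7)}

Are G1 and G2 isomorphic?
Yes, isomorphic

The graphs are isomorphic.
One valid mapping φ: V(G1) → V(G2): 0→3, 1→4, 2→6, 3→5, 4→1, 5→0, 6→2, 7→7

Verify φ preserves adjacency — for each edge of G1, its image is an edge of G2:
  (0,1) → (φ(0),φ(1)) = (3,4) ∈ E(G2) ✓
  (0,2) → (φ(0),φ(2)) = (3,6) ∈ E(G2) ✓
  (0,3) → (φ(0),φ(3)) = (3,5) ∈ E(G2) ✓
  (0,4) → (φ(0),φ(4)) = (1,3) ∈ E(G2) ✓
  (1,2) → (φ(1),φ(2)) = (4,6) ∈ E(G2) ✓
  (1,5) → (φ(1),φ(5)) = (0,4) ∈ E(G2) ✓
  (1,6) → (φ(1),φ(6)) = (2,4) ∈ E(G2) ✓
  (2,3) → (φ(2),φ(3)) = (5,6) ∈ E(G2) ✓
  (2,5) → (φ(2),φ(5)) = (0,6) ∈ E(G2) ✓
  (2,6) → (φ(2),φ(6)) = (2,6) ∈ E(G2) ✓
  (3,7) → (φ(3),φ(7)) = (5,7) ∈ E(G2) ✓
  (4,5) → (φ(4),φ(5)) = (0,1) ∈ E(G2) ✓
  (4,7) → (φ(4),φ(7)) = (1,7) ∈ E(G2) ✓
  (6,7) → (φ(6),φ(7)) = (2,7) ∈ E(G2) ✓
All 14 edges of G1 map to edges of G2, and |E(G1)| = |E(G2)| = 14, so φ is a bijection on edges as well as vertices. Hence G1 ≅ G2.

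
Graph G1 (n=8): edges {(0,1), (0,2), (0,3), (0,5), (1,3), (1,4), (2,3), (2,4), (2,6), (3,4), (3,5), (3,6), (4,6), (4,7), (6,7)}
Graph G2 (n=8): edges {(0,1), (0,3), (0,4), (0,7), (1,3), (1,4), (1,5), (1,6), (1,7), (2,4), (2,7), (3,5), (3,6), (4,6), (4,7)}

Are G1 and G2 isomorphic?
Yes, isomorphic

The graphs are isomorphic.
One valid mapping φ: V(G1) → V(G2): 0→3, 1→6, 2→0, 3→1, 4→4, 5→5, 6→7, 7→2

Verify φ preserves adjacency — for each edge of G1, its image is an edge of G2:
  (0,1) → (φ(0),φ(1)) = (3,6) ∈ E(G2) ✓
  (0,2) → (φ(0),φ(2)) = (0,3) ∈ E(G2) ✓
  (0,3) → (φ(0),φ(3)) = (1,3) ∈ E(G2) ✓
  (0,5) → (φ(0),φ(5)) = (3,5) ∈ E(G2) ✓
  (1,3) → (φ(1),φ(3)) = (1,6) ∈ E(G2) ✓
  (1,4) → (φ(1),φ(4)) = (4,6) ∈ E(G2) ✓
  (2,3) → (φ(2),φ(3)) = (0,1) ∈ E(G2) ✓
  (2,4) → (φ(2),φ(4)) = (0,4) ∈ E(G2) ✓
  (2,6) → (φ(2),φ(6)) = (0,7) ∈ E(G2) ✓
  (3,4) → (φ(3),φ(4)) = (1,4) ∈ E(G2) ✓
  (3,5) → (φ(3),φ(5)) = (1,5) ∈ E(G2) ✓
  (3,6) → (φ(3),φ(6)) = (1,7) ∈ E(G2) ✓
  (4,6) → (φ(4),φ(6)) = (4,7) ∈ E(G2) ✓
  (4,7) → (φ(4),φ(7)) = (2,4) ∈ E(G2) ✓
  (6,7) → (φ(6),φ(7)) = (2,7) ∈ E(G2) ✓
All 15 edges of G1 map to edges of G2, and |E(G1)| = |E(G2)| = 15, so φ is a bijection on edges as well as vertices. Hence G1 ≅ G2.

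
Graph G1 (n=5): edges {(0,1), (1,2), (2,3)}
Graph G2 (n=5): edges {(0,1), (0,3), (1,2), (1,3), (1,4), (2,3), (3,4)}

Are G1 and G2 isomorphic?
No, not isomorphic

The graphs are NOT isomorphic.

Counting triangles (3-cliques): G1 has 0, G2 has 3.
Triangle count is an isomorphism invariant, so differing triangle counts rule out isomorphism.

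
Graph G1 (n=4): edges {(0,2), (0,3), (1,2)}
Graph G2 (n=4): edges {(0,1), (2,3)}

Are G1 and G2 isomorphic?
No, not isomorphic

The graphs are NOT isomorphic.

Degrees in G1: deg(0)=2, deg(1)=1, deg(2)=2, deg(3)=1.
Sorted degree sequence of G1: [2, 2, 1, 1].
Degrees in G2: deg(0)=1, deg(1)=1, deg(2)=1, deg(3)=1.
Sorted degree sequence of G2: [1, 1, 1, 1].
The (sorted) degree sequence is an isomorphism invariant, so since G1 and G2 have different degree sequences they cannot be isomorphic.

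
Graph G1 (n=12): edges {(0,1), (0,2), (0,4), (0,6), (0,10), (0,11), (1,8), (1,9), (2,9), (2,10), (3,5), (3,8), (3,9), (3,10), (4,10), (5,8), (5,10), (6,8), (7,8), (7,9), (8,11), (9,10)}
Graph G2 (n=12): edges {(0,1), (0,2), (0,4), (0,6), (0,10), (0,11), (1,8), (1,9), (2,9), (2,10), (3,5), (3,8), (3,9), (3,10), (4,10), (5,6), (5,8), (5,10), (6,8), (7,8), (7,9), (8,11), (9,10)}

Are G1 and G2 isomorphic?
No, not isomorphic

The graphs are NOT isomorphic.

Counting edges: G1 has 22 edge(s); G2 has 23 edge(s).
Edge count is an isomorphism invariant (a bijection on vertices induces a bijection on edges), so differing edge counts rule out isomorphism.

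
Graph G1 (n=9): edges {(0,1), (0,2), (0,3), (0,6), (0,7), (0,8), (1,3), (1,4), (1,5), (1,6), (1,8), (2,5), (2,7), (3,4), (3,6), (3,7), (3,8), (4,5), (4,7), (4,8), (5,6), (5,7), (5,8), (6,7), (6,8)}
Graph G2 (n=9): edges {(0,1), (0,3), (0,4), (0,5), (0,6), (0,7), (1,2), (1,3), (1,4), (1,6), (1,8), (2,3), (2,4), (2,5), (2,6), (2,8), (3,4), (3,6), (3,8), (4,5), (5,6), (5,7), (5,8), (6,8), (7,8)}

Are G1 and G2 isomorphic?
Yes, isomorphic

The graphs are isomorphic.
One valid mapping φ: V(G1) → V(G2): 0→8, 1→3, 2→7, 3→2, 4→4, 5→0, 6→6, 7→5, 8→1

Verify φ preserves adjacency — for each edge of G1, its image is an edge of G2:
  (0,1) → (φ(0),φ(1)) = (3,8) ∈ E(G2) ✓
  (0,2) → (φ(0),φ(2)) = (7,8) ∈ E(G2) ✓
  (0,3) → (φ(0),φ(3)) = (2,8) ∈ E(G2) ✓
  (0,6) → (φ(0),φ(6)) = (6,8) ∈ E(G2) ✓
  (0,7) → (φ(0),φ(7)) = (5,8) ∈ E(G2) ✓
  (0,8) → (φ(0),φ(8)) = (1,8) ∈ E(G2) ✓
  (1,3) → (φ(1),φ(3)) = (2,3) ∈ E(G2) ✓
  (1,4) → (φ(1),φ(4)) = (3,4) ∈ E(G2) ✓
  (1,5) → (φ(1),φ(5)) = (0,3) ∈ E(G2) ✓
  (1,6) → (φ(1),φ(6)) = (3,6) ∈ E(G2) ✓
  (1,8) → (φ(1),φ(8)) = (1,3) ∈ E(G2) ✓
  (2,5) → (φ(2),φ(5)) = (0,7) ∈ E(G2) ✓
  (2,7) → (φ(2),φ(7)) = (5,7) ∈ E(G2) ✓
  (3,4) → (φ(3),φ(4)) = (2,4) ∈ E(G2) ✓
  (3,6) → (φ(3),φ(6)) = (2,6) ∈ E(G2) ✓
  (3,7) → (φ(3),φ(7)) = (2,5) ∈ E(G2) ✓
  (3,8) → (φ(3),φ(8)) = (1,2) ∈ E(G2) ✓
  (4,5) → (φ(4),φ(5)) = (0,4) ∈ E(G2) ✓
  (4,7) → (φ(4),φ(7)) = (4,5) ∈ E(G2) ✓
  (4,8) → (φ(4),φ(8)) = (1,4) ∈ E(G2) ✓
  (5,6) → (φ(5),φ(6)) = (0,6) ∈ E(G2) ✓
  (5,7) → (φ(5),φ(7)) = (0,5) ∈ E(G2) ✓
  (5,8) → (φ(5),φ(8)) = (0,1) ∈ E(G2) ✓
  (6,7) → (φ(6),φ(7)) = (5,6) ∈ E(G2) ✓
  (6,8) → (φ(6),φ(8)) = (1,6) ∈ E(G2) ✓
All 25 edges of G1 map to edges of G2, and |E(G1)| = |E(G2)| = 25, so φ is a bijection on edges as well as vertices. Hence G1 ≅ G2.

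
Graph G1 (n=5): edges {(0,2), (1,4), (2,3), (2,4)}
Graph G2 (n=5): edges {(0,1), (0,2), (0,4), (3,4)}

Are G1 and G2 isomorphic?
Yes, isomorphic

The graphs are isomorphic.
One valid mapping φ: V(G1) → V(G2): 0→1, 1→3, 2→0, 3→2, 4→4

Verify φ preserves adjacency — for each edge of G1, its image is an edge of G2:
  (0,2) → (φ(0),φ(2)) = (0,1) ∈ E(G2) ✓
  (1,4) → (φ(1),φ(4)) = (3,4) ∈ E(G2) ✓
  (2,3) → (φ(2),φ(3)) = (0,2) ∈ E(G2) ✓
  (2,4) → (φ(2),φ(4)) = (0,4) ∈ E(G2) ✓
All 4 edges of G1 map to edges of G2, and |E(G1)| = |E(G2)| = 4, so φ is a bijection on edges as well as vertices. Hence G1 ≅ G2.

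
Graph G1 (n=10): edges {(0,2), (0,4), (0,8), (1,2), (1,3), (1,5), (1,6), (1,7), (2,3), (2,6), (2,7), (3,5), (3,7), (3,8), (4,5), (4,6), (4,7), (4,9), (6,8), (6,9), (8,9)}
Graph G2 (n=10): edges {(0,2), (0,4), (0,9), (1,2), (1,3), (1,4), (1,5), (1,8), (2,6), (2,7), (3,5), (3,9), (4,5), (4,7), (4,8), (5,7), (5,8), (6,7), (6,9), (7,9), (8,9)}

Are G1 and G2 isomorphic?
Yes, isomorphic

The graphs are isomorphic.
One valid mapping φ: V(G1) → V(G2): 0→0, 1→5, 2→4, 3→1, 4→9, 5→3, 6→7, 7→8, 8→2, 9→6

Verify φ preserves adjacency — for each edge of G1, its image is an edge of G2:
  (0,2) → (φ(0),φ(2)) = (0,4) ∈ E(G2) ✓
  (0,4) → (φ(0),φ(4)) = (0,9) ∈ E(G2) ✓
  (0,8) → (φ(0),φ(8)) = (0,2) ∈ E(G2) ✓
  (1,2) → (φ(1),φ(2)) = (4,5) ∈ E(G2) ✓
  (1,3) → (φ(1),φ(3)) = (1,5) ∈ E(G2) ✓
  (1,5) → (φ(1),φ(5)) = (3,5) ∈ E(G2) ✓
  (1,6) → (φ(1),φ(6)) = (5,7) ∈ E(G2) ✓
  (1,7) → (φ(1),φ(7)) = (5,8) ∈ E(G2) ✓
  (2,3) → (φ(2),φ(3)) = (1,4) ∈ E(G2) ✓
  (2,6) → (φ(2),φ(6)) = (4,7) ∈ E(G2) ✓
  (2,7) → (φ(2),φ(7)) = (4,8) ∈ E(G2) ✓
  (3,5) → (φ(3),φ(5)) = (1,3) ∈ E(G2) ✓
  (3,7) → (φ(3),φ(7)) = (1,8) ∈ E(G2) ✓
  (3,8) → (φ(3),φ(8)) = (1,2) ∈ E(G2) ✓
  (4,5) → (φ(4),φ(5)) = (3,9) ∈ E(G2) ✓
  (4,6) → (φ(4),φ(6)) = (7,9) ∈ E(G2) ✓
  (4,7) → (φ(4),φ(7)) = (8,9) ∈ E(G2) ✓
  (4,9) → (φ(4),φ(9)) = (6,9) ∈ E(G2) ✓
  (6,8) → (φ(6),φ(8)) = (2,7) ∈ E(G2) ✓
  (6,9) → (φ(6),φ(9)) = (6,7) ∈ E(G2) ✓
  (8,9) → (φ(8),φ(9)) = (2,6) ∈ E(G2) ✓
All 21 edges of G1 map to edges of G2, and |E(G1)| = |E(G2)| = 21, so φ is a bijection on edges as well as vertices. Hence G1 ≅ G2.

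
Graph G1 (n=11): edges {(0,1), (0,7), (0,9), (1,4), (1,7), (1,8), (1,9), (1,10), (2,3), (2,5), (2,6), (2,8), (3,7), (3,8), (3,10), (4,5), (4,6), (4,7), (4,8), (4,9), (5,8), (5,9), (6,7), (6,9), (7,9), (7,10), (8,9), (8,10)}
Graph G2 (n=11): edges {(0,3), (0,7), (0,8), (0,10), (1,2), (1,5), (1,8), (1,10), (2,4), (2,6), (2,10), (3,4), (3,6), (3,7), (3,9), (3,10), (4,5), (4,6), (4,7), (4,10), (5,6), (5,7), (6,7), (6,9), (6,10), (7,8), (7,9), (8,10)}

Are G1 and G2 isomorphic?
Yes, isomorphic

The graphs are isomorphic.
One valid mapping φ: V(G1) → V(G2): 0→9, 1→3, 2→1, 3→8, 4→4, 5→2, 6→5, 7→7, 8→10, 9→6, 10→0

Verify φ preserves adjacency — for each edge of G1, its image is an edge of G2:
  (0,1) → (φ(0),φ(1)) = (3,9) ∈ E(G2) ✓
  (0,7) → (φ(0),φ(7)) = (7,9) ∈ E(G2) ✓
  (0,9) → (φ(0),φ(9)) = (6,9) ∈ E(G2) ✓
  (1,4) → (φ(1),φ(4)) = (3,4) ∈ E(G2) ✓
  (1,7) → (φ(1),φ(7)) = (3,7) ∈ E(G2) ✓
  (1,8) → (φ(1),φ(8)) = (3,10) ∈ E(G2) ✓
  (1,9) → (φ(1),φ(9)) = (3,6) ∈ E(G2) ✓
  (1,10) → (φ(1),φ(10)) = (0,3) ∈ E(G2) ✓
  (2,3) → (φ(2),φ(3)) = (1,8) ∈ E(G2) ✓
  (2,5) → (φ(2),φ(5)) = (1,2) ∈ E(G2) ✓
  (2,6) → (φ(2),φ(6)) = (1,5) ∈ E(G2) ✓
  (2,8) → (φ(2),φ(8)) = (1,10) ∈ E(G2) ✓
  (3,7) → (φ(3),φ(7)) = (7,8) ∈ E(G2) ✓
  (3,8) → (φ(3),φ(8)) = (8,10) ∈ E(G2) ✓
  (3,10) → (φ(3),φ(10)) = (0,8) ∈ E(G2) ✓
  (4,5) → (φ(4),φ(5)) = (2,4) ∈ E(G2) ✓
  (4,6) → (φ(4),φ(6)) = (4,5) ∈ E(G2) ✓
  (4,7) → (φ(4),φ(7)) = (4,7) ∈ E(G2) ✓
  (4,8) → (φ(4),φ(8)) = (4,10) ∈ E(G2) ✓
  (4,9) → (φ(4),φ(9)) = (4,6) ∈ E(G2) ✓
  (5,8) → (φ(5),φ(8)) = (2,10) ∈ E(G2) ✓
  (5,9) → (φ(5),φ(9)) = (2,6) ∈ E(G2) ✓
  (6,7) → (φ(6),φ(7)) = (5,7) ∈ E(G2) ✓
  (6,9) → (φ(6),φ(9)) = (5,6) ∈ E(G2) ✓
  (7,9) → (φ(7),φ(9)) = (6,7) ∈ E(G2) ✓
  (7,10) → (φ(7),φ(10)) = (0,7) ∈ E(G2) ✓
  (8,9) → (φ(8),φ(9)) = (6,10) ∈ E(G2) ✓
  (8,10) → (φ(8),φ(10)) = (0,10) ∈ E(G2) ✓
All 28 edges of G1 map to edges of G2, and |E(G1)| = |E(G2)| = 28, so φ is a bijection on edges as well as vertices. Hence G1 ≅ G2.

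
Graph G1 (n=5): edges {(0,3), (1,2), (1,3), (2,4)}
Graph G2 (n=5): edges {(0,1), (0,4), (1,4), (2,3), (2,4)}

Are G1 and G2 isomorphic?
No, not isomorphic

The graphs are NOT isomorphic.

Counting triangles (3-cliques): G1 has 0, G2 has 1.
Triangle count is an isomorphism invariant, so differing triangle counts rule out isomorphism.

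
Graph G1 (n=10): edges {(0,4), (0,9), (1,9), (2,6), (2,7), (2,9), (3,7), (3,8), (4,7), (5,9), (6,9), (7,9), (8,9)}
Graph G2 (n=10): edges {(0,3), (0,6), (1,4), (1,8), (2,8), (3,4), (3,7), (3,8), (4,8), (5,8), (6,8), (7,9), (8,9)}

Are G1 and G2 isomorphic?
Yes, isomorphic

The graphs are isomorphic.
One valid mapping φ: V(G1) → V(G2): 0→6, 1→2, 2→4, 3→7, 4→0, 5→5, 6→1, 7→3, 8→9, 9→8

Verify φ preserves adjacency — for each edge of G1, its image is an edge of G2:
  (0,4) → (φ(0),φ(4)) = (0,6) ∈ E(G2) ✓
  (0,9) → (φ(0),φ(9)) = (6,8) ∈ E(G2) ✓
  (1,9) → (φ(1),φ(9)) = (2,8) ∈ E(G2) ✓
  (2,6) → (φ(2),φ(6)) = (1,4) ∈ E(G2) ✓
  (2,7) → (φ(2),φ(7)) = (3,4) ∈ E(G2) ✓
  (2,9) → (φ(2),φ(9)) = (4,8) ∈ E(G2) ✓
  (3,7) → (φ(3),φ(7)) = (3,7) ∈ E(G2) ✓
  (3,8) → (φ(3),φ(8)) = (7,9) ∈ E(G2) ✓
  (4,7) → (φ(4),φ(7)) = (0,3) ∈ E(G2) ✓
  (5,9) → (φ(5),φ(9)) = (5,8) ∈ E(G2) ✓
  (6,9) → (φ(6),φ(9)) = (1,8) ∈ E(G2) ✓
  (7,9) → (φ(7),φ(9)) = (3,8) ∈ E(G2) ✓
  (8,9) → (φ(8),φ(9)) = (8,9) ∈ E(G2) ✓
All 13 edges of G1 map to edges of G2, and |E(G1)| = |E(G2)| = 13, so φ is a bijection on edges as well as vertices. Hence G1 ≅ G2.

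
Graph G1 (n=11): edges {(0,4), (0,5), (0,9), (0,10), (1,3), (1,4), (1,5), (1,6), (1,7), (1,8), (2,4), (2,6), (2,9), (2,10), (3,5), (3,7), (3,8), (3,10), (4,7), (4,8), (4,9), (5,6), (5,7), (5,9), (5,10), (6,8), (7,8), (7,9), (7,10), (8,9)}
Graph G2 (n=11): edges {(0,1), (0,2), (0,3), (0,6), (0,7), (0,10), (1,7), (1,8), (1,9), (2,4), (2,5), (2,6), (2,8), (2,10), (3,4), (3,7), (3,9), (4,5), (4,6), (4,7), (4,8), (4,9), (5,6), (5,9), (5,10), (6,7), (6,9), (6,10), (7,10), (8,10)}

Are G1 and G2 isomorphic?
Yes, isomorphic

The graphs are isomorphic.
One valid mapping φ: V(G1) → V(G2): 0→3, 1→2, 2→1, 3→5, 4→0, 5→4, 6→8, 7→6, 8→10, 9→7, 10→9

Verify φ preserves adjacency — for each edge of G1, its image is an edge of G2:
  (0,4) → (φ(0),φ(4)) = (0,3) ∈ E(G2) ✓
  (0,5) → (φ(0),φ(5)) = (3,4) ∈ E(G2) ✓
  (0,9) → (φ(0),φ(9)) = (3,7) ∈ E(G2) ✓
  (0,10) → (φ(0),φ(10)) = (3,9) ∈ E(G2) ✓
  (1,3) → (φ(1),φ(3)) = (2,5) ∈ E(G2) ✓
  (1,4) → (φ(1),φ(4)) = (0,2) ∈ E(G2) ✓
  (1,5) → (φ(1),φ(5)) = (2,4) ∈ E(G2) ✓
  (1,6) → (φ(1),φ(6)) = (2,8) ∈ E(G2) ✓
  (1,7) → (φ(1),φ(7)) = (2,6) ∈ E(G2) ✓
  (1,8) → (φ(1),φ(8)) = (2,10) ∈ E(G2) ✓
  (2,4) → (φ(2),φ(4)) = (0,1) ∈ E(G2) ✓
  (2,6) → (φ(2),φ(6)) = (1,8) ∈ E(G2) ✓
  (2,9) → (φ(2),φ(9)) = (1,7) ∈ E(G2) ✓
  (2,10) → (φ(2),φ(10)) = (1,9) ∈ E(G2) ✓
  (3,5) → (φ(3),φ(5)) = (4,5) ∈ E(G2) ✓
  (3,7) → (φ(3),φ(7)) = (5,6) ∈ E(G2) ✓
  (3,8) → (φ(3),φ(8)) = (5,10) ∈ E(G2) ✓
  (3,10) → (φ(3),φ(10)) = (5,9) ∈ E(G2) ✓
  (4,7) → (φ(4),φ(7)) = (0,6) ∈ E(G2) ✓
  (4,8) → (φ(4),φ(8)) = (0,10) ∈ E(G2) ✓
  (4,9) → (φ(4),φ(9)) = (0,7) ∈ E(G2) ✓
  (5,6) → (φ(5),φ(6)) = (4,8) ∈ E(G2) ✓
  (5,7) → (φ(5),φ(7)) = (4,6) ∈ E(G2) ✓
  (5,9) → (φ(5),φ(9)) = (4,7) ∈ E(G2) ✓
  (5,10) → (φ(5),φ(10)) = (4,9) ∈ E(G2) ✓
  (6,8) → (φ(6),φ(8)) = (8,10) ∈ E(G2) ✓
  (7,8) → (φ(7),φ(8)) = (6,10) ∈ E(G2) ✓
  (7,9) → (φ(7),φ(9)) = (6,7) ∈ E(G2) ✓
  (7,10) → (φ(7),φ(10)) = (6,9) ∈ E(G2) ✓
  (8,9) → (φ(8),φ(9)) = (7,10) ∈ E(G2) ✓
All 30 edges of G1 map to edges of G2, and |E(G1)| = |E(G2)| = 30, so φ is a bijection on edges as well as vertices. Hence G1 ≅ G2.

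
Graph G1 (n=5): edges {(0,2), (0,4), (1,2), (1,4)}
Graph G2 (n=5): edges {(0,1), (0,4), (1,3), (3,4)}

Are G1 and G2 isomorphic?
Yes, isomorphic

The graphs are isomorphic.
One valid mapping φ: V(G1) → V(G2): 0→1, 1→4, 2→0, 3→2, 4→3

Verify φ preserves adjacency — for each edge of G1, its image is an edge of G2:
  (0,2) → (φ(0),φ(2)) = (0,1) ∈ E(G2) ✓
  (0,4) → (φ(0),φ(4)) = (1,3) ∈ E(G2) ✓
  (1,2) → (φ(1),φ(2)) = (0,4) ∈ E(G2) ✓
  (1,4) → (φ(1),φ(4)) = (3,4) ∈ E(G2) ✓
All 4 edges of G1 map to edges of G2, and |E(G1)| = |E(G2)| = 4, so φ is a bijection on edges as well as vertices. Hence G1 ≅ G2.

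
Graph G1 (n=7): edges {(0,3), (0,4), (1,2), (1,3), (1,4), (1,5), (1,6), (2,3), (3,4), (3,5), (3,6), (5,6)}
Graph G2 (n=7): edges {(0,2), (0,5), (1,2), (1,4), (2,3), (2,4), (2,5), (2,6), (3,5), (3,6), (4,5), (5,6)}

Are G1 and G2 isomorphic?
Yes, isomorphic

The graphs are isomorphic.
One valid mapping φ: V(G1) → V(G2): 0→1, 1→5, 2→0, 3→2, 4→4, 5→3, 6→6

Verify φ preserves adjacency — for each edge of G1, its image is an edge of G2:
  (0,3) → (φ(0),φ(3)) = (1,2) ∈ E(G2) ✓
  (0,4) → (φ(0),φ(4)) = (1,4) ∈ E(G2) ✓
  (1,2) → (φ(1),φ(2)) = (0,5) ∈ E(G2) ✓
  (1,3) → (φ(1),φ(3)) = (2,5) ∈ E(G2) ✓
  (1,4) → (φ(1),φ(4)) = (4,5) ∈ E(G2) ✓
  (1,5) → (φ(1),φ(5)) = (3,5) ∈ E(G2) ✓
  (1,6) → (φ(1),φ(6)) = (5,6) ∈ E(G2) ✓
  (2,3) → (φ(2),φ(3)) = (0,2) ∈ E(G2) ✓
  (3,4) → (φ(3),φ(4)) = (2,4) ∈ E(G2) ✓
  (3,5) → (φ(3),φ(5)) = (2,3) ∈ E(G2) ✓
  (3,6) → (φ(3),φ(6)) = (2,6) ∈ E(G2) ✓
  (5,6) → (φ(5),φ(6)) = (3,6) ∈ E(G2) ✓
All 12 edges of G1 map to edges of G2, and |E(G1)| = |E(G2)| = 12, so φ is a bijection on edges as well as vertices. Hence G1 ≅ G2.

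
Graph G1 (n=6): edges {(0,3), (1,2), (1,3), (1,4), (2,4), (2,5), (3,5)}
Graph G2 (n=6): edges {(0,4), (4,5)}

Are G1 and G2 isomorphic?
No, not isomorphic

The graphs are NOT isomorphic.

Connected components of G1: 1 component(s) with vertex sets [[0, 1, 2, 3, 4, 5]], sizes [6].
Connected components of G2: 4 component(s) with vertex sets [[1], [2], [3], [0, 4, 5]], sizes [1, 1, 1, 3].
The number of connected components (and the multiset of component sizes) is an isomorphism invariant — an isomorphism maps each component of G1 bijectively onto a component of G2. Since G1 has 1 component(s) and G2 has 4, they cannot be isomorphic.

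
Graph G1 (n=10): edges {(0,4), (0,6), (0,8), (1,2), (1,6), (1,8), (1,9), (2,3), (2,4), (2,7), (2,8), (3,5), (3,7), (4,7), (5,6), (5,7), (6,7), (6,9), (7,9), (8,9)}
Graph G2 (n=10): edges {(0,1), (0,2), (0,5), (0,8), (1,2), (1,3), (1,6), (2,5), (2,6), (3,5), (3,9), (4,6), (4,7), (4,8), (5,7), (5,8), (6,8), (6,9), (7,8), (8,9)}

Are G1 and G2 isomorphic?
Yes, isomorphic

The graphs are isomorphic.
One valid mapping φ: V(G1) → V(G2): 0→3, 1→2, 2→6, 3→4, 4→9, 5→7, 6→5, 7→8, 8→1, 9→0

Verify φ preserves adjacency — for each edge of G1, its image is an edge of G2:
  (0,4) → (φ(0),φ(4)) = (3,9) ∈ E(G2) ✓
  (0,6) → (φ(0),φ(6)) = (3,5) ∈ E(G2) ✓
  (0,8) → (φ(0),φ(8)) = (1,3) ∈ E(G2) ✓
  (1,2) → (φ(1),φ(2)) = (2,6) ∈ E(G2) ✓
  (1,6) → (φ(1),φ(6)) = (2,5) ∈ E(G2) ✓
  (1,8) → (φ(1),φ(8)) = (1,2) ∈ E(G2) ✓
  (1,9) → (φ(1),φ(9)) = (0,2) ∈ E(G2) ✓
  (2,3) → (φ(2),φ(3)) = (4,6) ∈ E(G2) ✓
  (2,4) → (φ(2),φ(4)) = (6,9) ∈ E(G2) ✓
  (2,7) → (φ(2),φ(7)) = (6,8) ∈ E(G2) ✓
  (2,8) → (φ(2),φ(8)) = (1,6) ∈ E(G2) ✓
  (3,5) → (φ(3),φ(5)) = (4,7) ∈ E(G2) ✓
  (3,7) → (φ(3),φ(7)) = (4,8) ∈ E(G2) ✓
  (4,7) → (φ(4),φ(7)) = (8,9) ∈ E(G2) ✓
  (5,6) → (φ(5),φ(6)) = (5,7) ∈ E(G2) ✓
  (5,7) → (φ(5),φ(7)) = (7,8) ∈ E(G2) ✓
  (6,7) → (φ(6),φ(7)) = (5,8) ∈ E(G2) ✓
  (6,9) → (φ(6),φ(9)) = (0,5) ∈ E(G2) ✓
  (7,9) → (φ(7),φ(9)) = (0,8) ∈ E(G2) ✓
  (8,9) → (φ(8),φ(9)) = (0,1) ∈ E(G2) ✓
All 20 edges of G1 map to edges of G2, and |E(G1)| = |E(G2)| = 20, so φ is a bijection on edges as well as vertices. Hence G1 ≅ G2.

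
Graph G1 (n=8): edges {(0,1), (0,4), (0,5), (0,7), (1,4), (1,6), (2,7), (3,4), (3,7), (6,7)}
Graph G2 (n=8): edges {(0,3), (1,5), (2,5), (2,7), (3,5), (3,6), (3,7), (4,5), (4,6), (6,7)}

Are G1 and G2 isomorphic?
Yes, isomorphic

The graphs are isomorphic.
One valid mapping φ: V(G1) → V(G2): 0→3, 1→6, 2→1, 3→2, 4→7, 5→0, 6→4, 7→5

Verify φ preserves adjacency — for each edge of G1, its image is an edge of G2:
  (0,1) → (φ(0),φ(1)) = (3,6) ∈ E(G2) ✓
  (0,4) → (φ(0),φ(4)) = (3,7) ∈ E(G2) ✓
  (0,5) → (φ(0),φ(5)) = (0,3) ∈ E(G2) ✓
  (0,7) → (φ(0),φ(7)) = (3,5) ∈ E(G2) ✓
  (1,4) → (φ(1),φ(4)) = (6,7) ∈ E(G2) ✓
  (1,6) → (φ(1),φ(6)) = (4,6) ∈ E(G2) ✓
  (2,7) → (φ(2),φ(7)) = (1,5) ∈ E(G2) ✓
  (3,4) → (φ(3),φ(4)) = (2,7) ∈ E(G2) ✓
  (3,7) → (φ(3),φ(7)) = (2,5) ∈ E(G2) ✓
  (6,7) → (φ(6),φ(7)) = (4,5) ∈ E(G2) ✓
All 10 edges of G1 map to edges of G2, and |E(G1)| = |E(G2)| = 10, so φ is a bijection on edges as well as vertices. Hence G1 ≅ G2.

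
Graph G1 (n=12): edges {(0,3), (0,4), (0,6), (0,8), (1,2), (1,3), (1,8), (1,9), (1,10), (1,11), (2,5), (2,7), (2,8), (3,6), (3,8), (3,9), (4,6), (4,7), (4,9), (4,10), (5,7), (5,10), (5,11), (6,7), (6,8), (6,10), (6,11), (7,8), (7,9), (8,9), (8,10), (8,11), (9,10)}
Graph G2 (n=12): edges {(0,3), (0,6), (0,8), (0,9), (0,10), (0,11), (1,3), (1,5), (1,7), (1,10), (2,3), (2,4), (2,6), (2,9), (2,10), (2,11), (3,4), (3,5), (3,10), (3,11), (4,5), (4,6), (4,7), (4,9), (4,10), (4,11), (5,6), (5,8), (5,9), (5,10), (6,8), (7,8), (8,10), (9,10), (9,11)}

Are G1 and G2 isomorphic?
No, not isomorphic

The graphs are NOT isomorphic.

Counting triangles (3-cliques): G1 has 24, G2 has 30.
Triangle count is an isomorphism invariant, so differing triangle counts rule out isomorphism.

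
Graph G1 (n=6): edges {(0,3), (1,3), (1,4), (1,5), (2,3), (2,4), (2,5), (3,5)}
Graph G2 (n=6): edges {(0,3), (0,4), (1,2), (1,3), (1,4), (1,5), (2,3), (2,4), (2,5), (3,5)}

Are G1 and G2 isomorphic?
No, not isomorphic

The graphs are NOT isomorphic.

Counting edges: G1 has 8 edge(s); G2 has 10 edge(s).
Edge count is an isomorphism invariant (a bijection on vertices induces a bijection on edges), so differing edge counts rule out isomorphism.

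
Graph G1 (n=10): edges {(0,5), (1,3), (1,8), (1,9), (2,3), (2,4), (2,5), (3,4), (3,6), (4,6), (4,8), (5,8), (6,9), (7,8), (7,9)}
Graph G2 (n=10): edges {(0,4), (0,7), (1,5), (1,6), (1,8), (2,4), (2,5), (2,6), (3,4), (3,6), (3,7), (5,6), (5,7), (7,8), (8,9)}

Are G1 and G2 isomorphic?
Yes, isomorphic

The graphs are isomorphic.
One valid mapping φ: V(G1) → V(G2): 0→9, 1→3, 2→1, 3→6, 4→5, 5→8, 6→2, 7→0, 8→7, 9→4

Verify φ preserves adjacency — for each edge of G1, its image is an edge of G2:
  (0,5) → (φ(0),φ(5)) = (8,9) ∈ E(G2) ✓
  (1,3) → (φ(1),φ(3)) = (3,6) ∈ E(G2) ✓
  (1,8) → (φ(1),φ(8)) = (3,7) ∈ E(G2) ✓
  (1,9) → (φ(1),φ(9)) = (3,4) ∈ E(G2) ✓
  (2,3) → (φ(2),φ(3)) = (1,6) ∈ E(G2) ✓
  (2,4) → (φ(2),φ(4)) = (1,5) ∈ E(G2) ✓
  (2,5) → (φ(2),φ(5)) = (1,8) ∈ E(G2) ✓
  (3,4) → (φ(3),φ(4)) = (5,6) ∈ E(G2) ✓
  (3,6) → (φ(3),φ(6)) = (2,6) ∈ E(G2) ✓
  (4,6) → (φ(4),φ(6)) = (2,5) ∈ E(G2) ✓
  (4,8) → (φ(4),φ(8)) = (5,7) ∈ E(G2) ✓
  (5,8) → (φ(5),φ(8)) = (7,8) ∈ E(G2) ✓
  (6,9) → (φ(6),φ(9)) = (2,4) ∈ E(G2) ✓
  (7,8) → (φ(7),φ(8)) = (0,7) ∈ E(G2) ✓
  (7,9) → (φ(7),φ(9)) = (0,4) ∈ E(G2) ✓
All 15 edges of G1 map to edges of G2, and |E(G1)| = |E(G2)| = 15, so φ is a bijection on edges as well as vertices. Hence G1 ≅ G2.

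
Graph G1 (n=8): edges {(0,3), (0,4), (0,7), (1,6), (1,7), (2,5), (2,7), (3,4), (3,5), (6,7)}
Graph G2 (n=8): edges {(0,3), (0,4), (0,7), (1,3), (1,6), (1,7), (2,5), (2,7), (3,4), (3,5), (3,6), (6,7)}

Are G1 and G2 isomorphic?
No, not isomorphic

The graphs are NOT isomorphic.

Counting edges: G1 has 10 edge(s); G2 has 12 edge(s).
Edge count is an isomorphism invariant (a bijection on vertices induces a bijection on edges), so differing edge counts rule out isomorphism.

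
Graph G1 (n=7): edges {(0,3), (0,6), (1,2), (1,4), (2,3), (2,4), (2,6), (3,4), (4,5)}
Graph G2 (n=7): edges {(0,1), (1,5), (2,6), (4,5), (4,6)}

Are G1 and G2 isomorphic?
No, not isomorphic

The graphs are NOT isomorphic.

Connected components of G1: 1 component(s) with vertex sets [[0, 1, 2, 3, 4, 5, 6]], sizes [7].
Connected components of G2: 2 component(s) with vertex sets [[3], [0, 1, 2, 4, 5, 6]], sizes [1, 6].
The number of connected components (and the multiset of component sizes) is an isomorphism invariant — an isomorphism maps each component of G1 bijectively onto a component of G2. Since G1 has 1 component(s) and G2 has 2, they cannot be isomorphic.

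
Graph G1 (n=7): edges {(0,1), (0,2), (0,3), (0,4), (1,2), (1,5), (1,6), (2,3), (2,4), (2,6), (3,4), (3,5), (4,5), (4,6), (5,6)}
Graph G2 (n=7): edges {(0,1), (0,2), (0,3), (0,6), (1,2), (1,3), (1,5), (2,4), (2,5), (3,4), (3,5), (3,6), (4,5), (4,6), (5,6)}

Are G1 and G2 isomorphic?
Yes, isomorphic

The graphs are isomorphic.
One valid mapping φ: V(G1) → V(G2): 0→6, 1→0, 2→3, 3→4, 4→5, 5→2, 6→1

Verify φ preserves adjacency — for each edge of G1, its image is an edge of G2:
  (0,1) → (φ(0),φ(1)) = (0,6) ∈ E(G2) ✓
  (0,2) → (φ(0),φ(2)) = (3,6) ∈ E(G2) ✓
  (0,3) → (φ(0),φ(3)) = (4,6) ∈ E(G2) ✓
  (0,4) → (φ(0),φ(4)) = (5,6) ∈ E(G2) ✓
  (1,2) → (φ(1),φ(2)) = (0,3) ∈ E(G2) ✓
  (1,5) → (φ(1),φ(5)) = (0,2) ∈ E(G2) ✓
  (1,6) → (φ(1),φ(6)) = (0,1) ∈ E(G2) ✓
  (2,3) → (φ(2),φ(3)) = (3,4) ∈ E(G2) ✓
  (2,4) → (φ(2),φ(4)) = (3,5) ∈ E(G2) ✓
  (2,6) → (φ(2),φ(6)) = (1,3) ∈ E(G2) ✓
  (3,4) → (φ(3),φ(4)) = (4,5) ∈ E(G2) ✓
  (3,5) → (φ(3),φ(5)) = (2,4) ∈ E(G2) ✓
  (4,5) → (φ(4),φ(5)) = (2,5) ∈ E(G2) ✓
  (4,6) → (φ(4),φ(6)) = (1,5) ∈ E(G2) ✓
  (5,6) → (φ(5),φ(6)) = (1,2) ∈ E(G2) ✓
All 15 edges of G1 map to edges of G2, and |E(G1)| = |E(G2)| = 15, so φ is a bijection on edges as well as vertices. Hence G1 ≅ G2.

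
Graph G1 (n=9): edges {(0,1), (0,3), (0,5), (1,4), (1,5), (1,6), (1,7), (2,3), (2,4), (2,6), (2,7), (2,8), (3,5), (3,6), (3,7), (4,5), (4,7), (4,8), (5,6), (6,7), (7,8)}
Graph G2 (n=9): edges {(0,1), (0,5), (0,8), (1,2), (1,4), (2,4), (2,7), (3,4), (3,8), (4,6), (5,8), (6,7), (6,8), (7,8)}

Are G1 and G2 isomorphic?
No, not isomorphic

The graphs are NOT isomorphic.

Counting triangles (3-cliques): G1 has 15, G2 has 3.
Triangle count is an isomorphism invariant, so differing triangle counts rule out isomorphism.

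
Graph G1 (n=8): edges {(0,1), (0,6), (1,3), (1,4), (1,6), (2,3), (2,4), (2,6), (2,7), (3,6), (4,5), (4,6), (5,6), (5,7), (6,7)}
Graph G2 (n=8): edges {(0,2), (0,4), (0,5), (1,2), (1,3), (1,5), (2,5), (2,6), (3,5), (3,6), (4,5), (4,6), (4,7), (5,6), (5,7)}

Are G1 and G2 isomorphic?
Yes, isomorphic

The graphs are isomorphic.
One valid mapping φ: V(G1) → V(G2): 0→7, 1→4, 2→2, 3→0, 4→6, 5→3, 6→5, 7→1

Verify φ preserves adjacency — for each edge of G1, its image is an edge of G2:
  (0,1) → (φ(0),φ(1)) = (4,7) ∈ E(G2) ✓
  (0,6) → (φ(0),φ(6)) = (5,7) ∈ E(G2) ✓
  (1,3) → (φ(1),φ(3)) = (0,4) ∈ E(G2) ✓
  (1,4) → (φ(1),φ(4)) = (4,6) ∈ E(G2) ✓
  (1,6) → (φ(1),φ(6)) = (4,5) ∈ E(G2) ✓
  (2,3) → (φ(2),φ(3)) = (0,2) ∈ E(G2) ✓
  (2,4) → (φ(2),φ(4)) = (2,6) ∈ E(G2) ✓
  (2,6) → (φ(2),φ(6)) = (2,5) ∈ E(G2) ✓
  (2,7) → (φ(2),φ(7)) = (1,2) ∈ E(G2) ✓
  (3,6) → (φ(3),φ(6)) = (0,5) ∈ E(G2) ✓
  (4,5) → (φ(4),φ(5)) = (3,6) ∈ E(G2) ✓
  (4,6) → (φ(4),φ(6)) = (5,6) ∈ E(G2) ✓
  (5,6) → (φ(5),φ(6)) = (3,5) ∈ E(G2) ✓
  (5,7) → (φ(5),φ(7)) = (1,3) ∈ E(G2) ✓
  (6,7) → (φ(6),φ(7)) = (1,5) ∈ E(G2) ✓
All 15 edges of G1 map to edges of G2, and |E(G1)| = |E(G2)| = 15, so φ is a bijection on edges as well as vertices. Hence G1 ≅ G2.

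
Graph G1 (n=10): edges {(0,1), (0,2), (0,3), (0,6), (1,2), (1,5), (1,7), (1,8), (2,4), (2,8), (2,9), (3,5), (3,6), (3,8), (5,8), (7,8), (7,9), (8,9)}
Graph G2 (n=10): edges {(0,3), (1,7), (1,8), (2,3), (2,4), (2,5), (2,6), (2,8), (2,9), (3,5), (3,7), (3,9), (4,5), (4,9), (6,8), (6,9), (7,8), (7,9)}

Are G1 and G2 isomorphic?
Yes, isomorphic

The graphs are isomorphic.
One valid mapping φ: V(G1) → V(G2): 0→7, 1→9, 2→3, 3→8, 4→0, 5→6, 6→1, 7→4, 8→2, 9→5

Verify φ preserves adjacency — for each edge of G1, its image is an edge of G2:
  (0,1) → (φ(0),φ(1)) = (7,9) ∈ E(G2) ✓
  (0,2) → (φ(0),φ(2)) = (3,7) ∈ E(G2) ✓
  (0,3) → (φ(0),φ(3)) = (7,8) ∈ E(G2) ✓
  (0,6) → (φ(0),φ(6)) = (1,7) ∈ E(G2) ✓
  (1,2) → (φ(1),φ(2)) = (3,9) ∈ E(G2) ✓
  (1,5) → (φ(1),φ(5)) = (6,9) ∈ E(G2) ✓
  (1,7) → (φ(1),φ(7)) = (4,9) ∈ E(G2) ✓
  (1,8) → (φ(1),φ(8)) = (2,9) ∈ E(G2) ✓
  (2,4) → (φ(2),φ(4)) = (0,3) ∈ E(G2) ✓
  (2,8) → (φ(2),φ(8)) = (2,3) ∈ E(G2) ✓
  (2,9) → (φ(2),φ(9)) = (3,5) ∈ E(G2) ✓
  (3,5) → (φ(3),φ(5)) = (6,8) ∈ E(G2) ✓
  (3,6) → (φ(3),φ(6)) = (1,8) ∈ E(G2) ✓
  (3,8) → (φ(3),φ(8)) = (2,8) ∈ E(G2) ✓
  (5,8) → (φ(5),φ(8)) = (2,6) ∈ E(G2) ✓
  (7,8) → (φ(7),φ(8)) = (2,4) ∈ E(G2) ✓
  (7,9) → (φ(7),φ(9)) = (4,5) ∈ E(G2) ✓
  (8,9) → (φ(8),φ(9)) = (2,5) ∈ E(G2) ✓
All 18 edges of G1 map to edges of G2, and |E(G1)| = |E(G2)| = 18, so φ is a bijection on edges as well as vertices. Hence G1 ≅ G2.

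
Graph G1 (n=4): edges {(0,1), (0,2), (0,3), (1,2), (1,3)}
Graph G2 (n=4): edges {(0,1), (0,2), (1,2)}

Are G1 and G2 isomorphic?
No, not isomorphic

The graphs are NOT isomorphic.

Counting edges: G1 has 5 edge(s); G2 has 3 edge(s).
Edge count is an isomorphism invariant (a bijection on vertices induces a bijection on edges), so differing edge counts rule out isomorphism.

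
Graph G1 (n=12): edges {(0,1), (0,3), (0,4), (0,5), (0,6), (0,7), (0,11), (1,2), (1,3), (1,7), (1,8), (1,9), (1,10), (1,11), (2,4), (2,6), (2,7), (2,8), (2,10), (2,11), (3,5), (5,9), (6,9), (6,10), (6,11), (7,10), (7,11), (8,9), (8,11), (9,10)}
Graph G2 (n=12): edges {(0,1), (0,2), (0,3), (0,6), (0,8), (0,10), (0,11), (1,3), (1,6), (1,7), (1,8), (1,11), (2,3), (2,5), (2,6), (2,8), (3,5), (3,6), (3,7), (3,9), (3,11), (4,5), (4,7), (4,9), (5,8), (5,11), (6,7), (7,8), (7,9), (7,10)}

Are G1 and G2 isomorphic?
Yes, isomorphic

The graphs are isomorphic.
One valid mapping φ: V(G1) → V(G2): 0→7, 1→3, 2→0, 3→9, 4→10, 5→4, 6→8, 7→6, 8→11, 9→5, 10→2, 11→1

Verify φ preserves adjacency — for each edge of G1, its image is an edge of G2:
  (0,1) → (φ(0),φ(1)) = (3,7) ∈ E(G2) ✓
  (0,3) → (φ(0),φ(3)) = (7,9) ∈ E(G2) ✓
  (0,4) → (φ(0),φ(4)) = (7,10) ∈ E(G2) ✓
  (0,5) → (φ(0),φ(5)) = (4,7) ∈ E(G2) ✓
  (0,6) → (φ(0),φ(6)) = (7,8) ∈ E(G2) ✓
  (0,7) → (φ(0),φ(7)) = (6,7) ∈ E(G2) ✓
  (0,11) → (φ(0),φ(11)) = (1,7) ∈ E(G2) ✓
  (1,2) → (φ(1),φ(2)) = (0,3) ∈ E(G2) ✓
  (1,3) → (φ(1),φ(3)) = (3,9) ∈ E(G2) ✓
  (1,7) → (φ(1),φ(7)) = (3,6) ∈ E(G2) ✓
  (1,8) → (φ(1),φ(8)) = (3,11) ∈ E(G2) ✓
  (1,9) → (φ(1),φ(9)) = (3,5) ∈ E(G2) ✓
  (1,10) → (φ(1),φ(10)) = (2,3) ∈ E(G2) ✓
  (1,11) → (φ(1),φ(11)) = (1,3) ∈ E(G2) ✓
  (2,4) → (φ(2),φ(4)) = (0,10) ∈ E(G2) ✓
  (2,6) → (φ(2),φ(6)) = (0,8) ∈ E(G2) ✓
  (2,7) → (φ(2),φ(7)) = (0,6) ∈ E(G2) ✓
  (2,8) → (φ(2),φ(8)) = (0,11) ∈ E(G2) ✓
  (2,10) → (φ(2),φ(10)) = (0,2) ∈ E(G2) ✓
  (2,11) → (φ(2),φ(11)) = (0,1) ∈ E(G2) ✓
  (3,5) → (φ(3),φ(5)) = (4,9) ∈ E(G2) ✓
  (5,9) → (φ(5),φ(9)) = (4,5) ∈ E(G2) ✓
  (6,9) → (φ(6),φ(9)) = (5,8) ∈ E(G2) ✓
  (6,10) → (φ(6),φ(10)) = (2,8) ∈ E(G2) ✓
  (6,11) → (φ(6),φ(11)) = (1,8) ∈ E(G2) ✓
  (7,10) → (φ(7),φ(10)) = (2,6) ∈ E(G2) ✓
  (7,11) → (φ(7),φ(11)) = (1,6) ∈ E(G2) ✓
  (8,9) → (φ(8),φ(9)) = (5,11) ∈ E(G2) ✓
  (8,11) → (φ(8),φ(11)) = (1,11) ∈ E(G2) ✓
  (9,10) → (φ(9),φ(10)) = (2,5) ∈ E(G2) ✓
All 30 edges of G1 map to edges of G2, and |E(G1)| = |E(G2)| = 30, so φ is a bijection on edges as well as vertices. Hence G1 ≅ G2.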